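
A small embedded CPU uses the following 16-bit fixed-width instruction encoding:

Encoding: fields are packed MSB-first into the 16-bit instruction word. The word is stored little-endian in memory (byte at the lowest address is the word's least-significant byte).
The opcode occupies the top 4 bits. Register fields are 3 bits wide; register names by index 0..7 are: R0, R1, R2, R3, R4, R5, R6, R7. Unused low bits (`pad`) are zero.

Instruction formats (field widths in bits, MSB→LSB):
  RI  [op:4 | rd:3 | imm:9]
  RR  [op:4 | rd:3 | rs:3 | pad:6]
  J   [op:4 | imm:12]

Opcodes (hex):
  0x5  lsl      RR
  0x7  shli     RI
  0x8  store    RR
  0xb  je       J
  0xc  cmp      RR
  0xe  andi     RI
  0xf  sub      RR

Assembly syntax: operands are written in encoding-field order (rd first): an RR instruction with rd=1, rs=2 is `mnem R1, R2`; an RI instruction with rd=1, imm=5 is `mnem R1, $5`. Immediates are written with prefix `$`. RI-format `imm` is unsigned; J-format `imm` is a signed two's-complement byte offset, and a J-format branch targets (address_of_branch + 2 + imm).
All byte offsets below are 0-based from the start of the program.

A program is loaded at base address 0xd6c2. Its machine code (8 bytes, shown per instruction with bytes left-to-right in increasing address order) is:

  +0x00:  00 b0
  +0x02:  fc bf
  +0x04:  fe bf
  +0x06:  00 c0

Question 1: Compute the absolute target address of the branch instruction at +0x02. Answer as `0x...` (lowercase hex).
0xd6c2

@+02  little-endian(fc bf) = 0xbffc
  top 4b → 0xb → je [J]
  imm: (w>>0)&0xfff=0xffc (s12→-4) → $-4
  target = base 0xd6c2 + off 0x02 + 2 + imm -4 = 0xd6c2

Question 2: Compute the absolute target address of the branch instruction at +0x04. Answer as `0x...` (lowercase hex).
0xd6c6

+0x04: fe bf ⇒ word 0xbffe (little)
  top 4b → 0xb → je [J]
  [11:0] imm=4094 (s12→-2) = $-2
  target = base 0xd6c2 + off 0x04 + 2 + imm -2 = 0xd6c6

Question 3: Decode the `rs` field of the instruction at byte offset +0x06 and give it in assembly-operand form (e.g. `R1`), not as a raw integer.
@+06  little-endian(00 c0) = 0xc000
  op=0xc000>>12=0xc ⇒ cmp (RR)
  [11:9] rd=0 = R0
  [8:6] rs=0 = R0

R0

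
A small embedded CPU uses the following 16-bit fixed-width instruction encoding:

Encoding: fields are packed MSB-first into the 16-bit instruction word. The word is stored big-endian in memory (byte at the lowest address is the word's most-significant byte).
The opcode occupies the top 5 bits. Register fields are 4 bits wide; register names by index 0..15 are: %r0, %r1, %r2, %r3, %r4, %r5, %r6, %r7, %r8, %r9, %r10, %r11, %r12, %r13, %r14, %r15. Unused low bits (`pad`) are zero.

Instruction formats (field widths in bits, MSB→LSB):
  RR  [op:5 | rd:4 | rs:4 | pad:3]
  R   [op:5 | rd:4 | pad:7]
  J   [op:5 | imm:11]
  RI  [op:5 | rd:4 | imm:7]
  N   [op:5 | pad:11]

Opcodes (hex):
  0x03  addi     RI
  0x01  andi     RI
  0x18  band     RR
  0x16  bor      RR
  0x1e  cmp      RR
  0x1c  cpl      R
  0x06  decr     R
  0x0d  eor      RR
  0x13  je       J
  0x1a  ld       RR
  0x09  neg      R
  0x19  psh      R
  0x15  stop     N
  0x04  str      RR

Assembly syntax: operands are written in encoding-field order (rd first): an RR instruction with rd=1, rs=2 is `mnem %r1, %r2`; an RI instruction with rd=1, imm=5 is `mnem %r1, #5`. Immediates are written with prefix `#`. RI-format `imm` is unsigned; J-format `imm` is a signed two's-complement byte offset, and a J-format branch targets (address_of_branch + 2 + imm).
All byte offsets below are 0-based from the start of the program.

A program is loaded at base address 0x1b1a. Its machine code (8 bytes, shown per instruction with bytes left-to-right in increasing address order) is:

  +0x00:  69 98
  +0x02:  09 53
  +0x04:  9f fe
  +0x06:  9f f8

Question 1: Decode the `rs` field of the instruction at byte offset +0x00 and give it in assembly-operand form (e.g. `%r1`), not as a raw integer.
%r3

off 0x00: read 69 98 as big → 0x6998
  op=0x6998>>11=0xd ⇒ eor (RR)
  rd: (w>>7)&0xf=0x3 → %r3
  rs: (w>>3)&0xf=0x3 → %r3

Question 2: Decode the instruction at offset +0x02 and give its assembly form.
@+02  big-endian(09 53) = 0x0953
  opcode bits[15:11]=0x1: andi/RI
  rd: (w>>7)&0xf=0x2 → %r2
  imm: (w>>0)&0x7f=0x53 → #83

andi %r2, #83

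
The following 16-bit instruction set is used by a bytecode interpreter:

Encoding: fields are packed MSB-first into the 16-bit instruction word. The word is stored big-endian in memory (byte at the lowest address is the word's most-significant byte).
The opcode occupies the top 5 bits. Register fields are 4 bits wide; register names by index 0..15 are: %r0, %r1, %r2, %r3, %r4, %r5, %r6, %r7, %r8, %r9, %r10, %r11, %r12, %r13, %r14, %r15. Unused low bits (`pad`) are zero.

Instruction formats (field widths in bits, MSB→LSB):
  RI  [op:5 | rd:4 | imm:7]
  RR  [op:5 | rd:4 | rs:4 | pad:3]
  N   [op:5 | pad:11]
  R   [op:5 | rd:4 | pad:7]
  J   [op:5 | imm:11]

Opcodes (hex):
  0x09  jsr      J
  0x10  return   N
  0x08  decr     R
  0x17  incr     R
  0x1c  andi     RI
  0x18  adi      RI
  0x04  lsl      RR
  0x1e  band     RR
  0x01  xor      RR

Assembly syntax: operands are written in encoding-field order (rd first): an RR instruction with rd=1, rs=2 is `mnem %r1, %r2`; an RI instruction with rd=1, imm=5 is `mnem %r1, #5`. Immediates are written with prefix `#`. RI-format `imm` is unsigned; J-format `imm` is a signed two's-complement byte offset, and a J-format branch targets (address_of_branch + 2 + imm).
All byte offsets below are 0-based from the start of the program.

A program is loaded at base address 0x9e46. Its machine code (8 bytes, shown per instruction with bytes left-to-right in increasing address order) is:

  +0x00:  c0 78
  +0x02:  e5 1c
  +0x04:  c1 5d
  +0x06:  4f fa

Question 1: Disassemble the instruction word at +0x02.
+0x02: e5 1c ⇒ word 0xe51c (big)
  opcode bits[15:11]=0x1c: andi/RI
  rd: (w>>7)&0xf=0xa → %r10
  imm: (w>>0)&0x7f=0x1c → #28

andi %r10, #28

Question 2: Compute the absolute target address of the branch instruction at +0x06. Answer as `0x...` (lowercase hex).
0x9e48

@+06  big-endian(4f fa) = 0x4ffa
  op=0x4ffa>>11=0x9 ⇒ jsr (J)
  imm@[10:0]=0x7fa (s11→-6) ⇒ #-6
  target = base 0x9e46 + off 0x06 + 2 + imm -6 = 0x9e48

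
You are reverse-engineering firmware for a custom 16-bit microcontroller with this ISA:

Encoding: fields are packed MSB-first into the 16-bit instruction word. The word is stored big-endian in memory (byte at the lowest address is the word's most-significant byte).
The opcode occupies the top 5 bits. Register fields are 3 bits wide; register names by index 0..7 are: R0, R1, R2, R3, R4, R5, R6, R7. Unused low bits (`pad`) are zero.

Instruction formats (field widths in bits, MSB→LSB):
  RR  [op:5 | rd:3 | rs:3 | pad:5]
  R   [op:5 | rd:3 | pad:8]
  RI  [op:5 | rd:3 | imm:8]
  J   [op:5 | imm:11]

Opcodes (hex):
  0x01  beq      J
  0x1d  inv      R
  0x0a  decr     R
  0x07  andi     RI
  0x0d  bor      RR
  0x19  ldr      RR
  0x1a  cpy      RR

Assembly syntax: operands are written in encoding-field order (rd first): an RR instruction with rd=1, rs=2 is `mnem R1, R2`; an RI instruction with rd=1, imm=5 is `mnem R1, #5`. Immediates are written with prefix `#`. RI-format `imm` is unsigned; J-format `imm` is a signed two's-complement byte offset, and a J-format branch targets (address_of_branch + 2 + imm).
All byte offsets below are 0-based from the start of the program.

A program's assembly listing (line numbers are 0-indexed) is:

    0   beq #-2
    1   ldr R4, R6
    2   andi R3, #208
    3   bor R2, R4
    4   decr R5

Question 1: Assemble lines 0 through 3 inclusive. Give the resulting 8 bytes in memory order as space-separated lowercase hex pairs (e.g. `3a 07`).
0f fe cc c0 3b d0 6a 80

line 0 (beq): pack op=0x1:5|imm=-2:11 = 0x0ffe; big→ 0f fe
line 1 (ldr): pack op=0x19:5|rd=4:3|rs=6:3|pad=0:5 = 0xccc0; big→ cc c0
line 2 (andi): pack op=0x7:5|rd=3:3|imm=208:8 = 0x3bd0; big→ 3b d0
line 3 (bor): pack op=0xd:5|rd=2:3|rs=4:3|pad=0:5 = 0x6a80; big→ 6a 80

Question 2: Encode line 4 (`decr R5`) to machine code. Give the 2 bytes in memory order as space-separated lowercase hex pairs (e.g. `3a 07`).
4. decr fields op=0xa:5|rd=5:3|pad=0:8 → word 5500h → 55 00

55 00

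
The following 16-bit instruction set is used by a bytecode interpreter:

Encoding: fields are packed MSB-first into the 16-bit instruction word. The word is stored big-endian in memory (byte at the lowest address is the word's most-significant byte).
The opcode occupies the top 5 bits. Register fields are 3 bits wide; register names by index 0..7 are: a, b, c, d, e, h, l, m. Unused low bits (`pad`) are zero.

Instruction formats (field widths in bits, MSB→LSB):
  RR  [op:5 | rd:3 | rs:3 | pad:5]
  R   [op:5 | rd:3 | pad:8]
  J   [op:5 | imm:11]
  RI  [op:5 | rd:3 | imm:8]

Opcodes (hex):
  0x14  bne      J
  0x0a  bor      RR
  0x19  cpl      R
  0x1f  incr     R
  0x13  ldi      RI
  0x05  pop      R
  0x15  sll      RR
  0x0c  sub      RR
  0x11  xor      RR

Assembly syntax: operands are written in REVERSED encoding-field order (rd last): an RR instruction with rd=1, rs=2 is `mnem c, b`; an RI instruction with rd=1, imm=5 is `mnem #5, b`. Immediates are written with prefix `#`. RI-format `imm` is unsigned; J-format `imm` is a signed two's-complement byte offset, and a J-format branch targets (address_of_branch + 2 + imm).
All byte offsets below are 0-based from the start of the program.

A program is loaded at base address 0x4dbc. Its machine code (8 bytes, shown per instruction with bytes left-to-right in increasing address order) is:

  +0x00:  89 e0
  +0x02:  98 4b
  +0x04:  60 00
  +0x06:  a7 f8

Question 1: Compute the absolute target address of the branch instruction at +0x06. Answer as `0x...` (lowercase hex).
0x4dbc

off 0x06: read a7 f8 as big → 0xa7f8
  top 5b → 0x14 → bne [J]
  imm: (w>>0)&0x7ff=0x7f8 (s11→-8) → #-8
  target = base 0x4dbc + off 0x06 + 2 + imm -8 = 0x4dbc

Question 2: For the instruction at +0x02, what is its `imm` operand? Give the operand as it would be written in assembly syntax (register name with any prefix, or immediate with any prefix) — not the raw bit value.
+0x02: 98 4b ⇒ word 0x984b (big)
  top 5b → 0x13 → ldi [RI]
  rd@[10:8]=0x0 ⇒ a
  imm@[7:0]=0x4b ⇒ #75

#75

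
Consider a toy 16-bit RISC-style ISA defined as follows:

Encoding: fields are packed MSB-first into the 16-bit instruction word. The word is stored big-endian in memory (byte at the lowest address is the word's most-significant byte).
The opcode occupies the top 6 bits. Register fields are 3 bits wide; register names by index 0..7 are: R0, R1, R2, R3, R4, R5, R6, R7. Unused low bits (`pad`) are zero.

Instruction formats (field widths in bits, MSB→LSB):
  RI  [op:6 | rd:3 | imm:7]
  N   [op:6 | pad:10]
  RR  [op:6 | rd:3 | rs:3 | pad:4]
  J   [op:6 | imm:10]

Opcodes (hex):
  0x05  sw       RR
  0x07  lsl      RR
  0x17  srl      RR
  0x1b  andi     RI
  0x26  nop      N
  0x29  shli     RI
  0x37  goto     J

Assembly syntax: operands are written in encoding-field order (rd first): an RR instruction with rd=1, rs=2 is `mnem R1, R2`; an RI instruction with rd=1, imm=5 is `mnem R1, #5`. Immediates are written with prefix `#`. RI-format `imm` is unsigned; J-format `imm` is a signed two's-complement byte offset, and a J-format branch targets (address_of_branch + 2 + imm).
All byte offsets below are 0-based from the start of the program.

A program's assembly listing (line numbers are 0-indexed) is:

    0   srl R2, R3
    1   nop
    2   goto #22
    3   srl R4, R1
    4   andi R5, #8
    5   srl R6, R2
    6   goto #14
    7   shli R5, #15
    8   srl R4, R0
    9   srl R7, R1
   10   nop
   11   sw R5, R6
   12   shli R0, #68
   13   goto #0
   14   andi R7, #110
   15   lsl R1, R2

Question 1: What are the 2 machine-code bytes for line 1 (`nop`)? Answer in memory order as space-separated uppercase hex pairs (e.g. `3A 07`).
98 00

1. nop fields op=0x26:6|pad=0:10 → word 9800h → 98 00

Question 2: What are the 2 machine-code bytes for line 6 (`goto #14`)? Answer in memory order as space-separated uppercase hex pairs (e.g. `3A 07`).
L6: goto op=0x37:6|imm=14:10 ⇒ 0xdc0e ⇒ big dc 0e

DC 0E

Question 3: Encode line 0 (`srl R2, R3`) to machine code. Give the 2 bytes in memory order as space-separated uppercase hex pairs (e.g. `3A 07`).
5D 30

line 0 (srl): pack op=0x17:6|rd=2:3|rs=3:3|pad=0:4 = 0x5d30; big→ 5d 30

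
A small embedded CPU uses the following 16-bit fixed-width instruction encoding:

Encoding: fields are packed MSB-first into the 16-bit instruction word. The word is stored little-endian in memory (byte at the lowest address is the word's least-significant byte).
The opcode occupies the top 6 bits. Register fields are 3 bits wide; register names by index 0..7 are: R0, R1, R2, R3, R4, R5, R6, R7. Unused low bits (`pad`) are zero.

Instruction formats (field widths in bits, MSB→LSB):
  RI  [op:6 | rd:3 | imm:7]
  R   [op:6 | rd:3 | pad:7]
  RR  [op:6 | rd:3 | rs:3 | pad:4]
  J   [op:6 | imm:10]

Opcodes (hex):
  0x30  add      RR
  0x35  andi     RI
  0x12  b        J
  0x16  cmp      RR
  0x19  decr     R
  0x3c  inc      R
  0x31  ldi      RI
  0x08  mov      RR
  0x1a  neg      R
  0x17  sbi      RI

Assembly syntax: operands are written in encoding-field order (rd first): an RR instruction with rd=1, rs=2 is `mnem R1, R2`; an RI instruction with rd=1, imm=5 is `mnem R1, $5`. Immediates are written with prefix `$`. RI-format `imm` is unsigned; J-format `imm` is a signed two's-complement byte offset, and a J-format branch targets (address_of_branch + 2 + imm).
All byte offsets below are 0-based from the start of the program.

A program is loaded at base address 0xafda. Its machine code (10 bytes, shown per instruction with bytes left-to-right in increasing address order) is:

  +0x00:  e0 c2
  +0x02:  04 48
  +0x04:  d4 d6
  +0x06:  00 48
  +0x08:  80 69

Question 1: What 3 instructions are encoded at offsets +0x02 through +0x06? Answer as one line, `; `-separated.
b $4; andi R5, $84; b $0

+0x02: 04 48 ⇒ word 0x4804 (little)
  opcode bits[15:10]=0x12: b/J
  imm@[9:0]=0x4 ⇒ $4
+0x04: d4 d6 ⇒ word 0xd6d4 (little)
  opcode bits[15:10]=0x35: andi/RI
  rd@[9:7]=0x5 ⇒ R5
  imm@[6:0]=0x54 ⇒ $84
+0x06: 00 48 ⇒ word 0x4800 (little)
  opcode bits[15:10]=0x12: b/J
  imm@[9:0]=0x0 ⇒ $0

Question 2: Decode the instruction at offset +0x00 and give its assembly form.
[00] e0 c2 → 0xc2e0
  top 6b → 0x30 → add [RR]
  rd: (w>>7)&0x7=0x5 → R5
  rs: (w>>4)&0x7=0x6 → R6

add R5, R6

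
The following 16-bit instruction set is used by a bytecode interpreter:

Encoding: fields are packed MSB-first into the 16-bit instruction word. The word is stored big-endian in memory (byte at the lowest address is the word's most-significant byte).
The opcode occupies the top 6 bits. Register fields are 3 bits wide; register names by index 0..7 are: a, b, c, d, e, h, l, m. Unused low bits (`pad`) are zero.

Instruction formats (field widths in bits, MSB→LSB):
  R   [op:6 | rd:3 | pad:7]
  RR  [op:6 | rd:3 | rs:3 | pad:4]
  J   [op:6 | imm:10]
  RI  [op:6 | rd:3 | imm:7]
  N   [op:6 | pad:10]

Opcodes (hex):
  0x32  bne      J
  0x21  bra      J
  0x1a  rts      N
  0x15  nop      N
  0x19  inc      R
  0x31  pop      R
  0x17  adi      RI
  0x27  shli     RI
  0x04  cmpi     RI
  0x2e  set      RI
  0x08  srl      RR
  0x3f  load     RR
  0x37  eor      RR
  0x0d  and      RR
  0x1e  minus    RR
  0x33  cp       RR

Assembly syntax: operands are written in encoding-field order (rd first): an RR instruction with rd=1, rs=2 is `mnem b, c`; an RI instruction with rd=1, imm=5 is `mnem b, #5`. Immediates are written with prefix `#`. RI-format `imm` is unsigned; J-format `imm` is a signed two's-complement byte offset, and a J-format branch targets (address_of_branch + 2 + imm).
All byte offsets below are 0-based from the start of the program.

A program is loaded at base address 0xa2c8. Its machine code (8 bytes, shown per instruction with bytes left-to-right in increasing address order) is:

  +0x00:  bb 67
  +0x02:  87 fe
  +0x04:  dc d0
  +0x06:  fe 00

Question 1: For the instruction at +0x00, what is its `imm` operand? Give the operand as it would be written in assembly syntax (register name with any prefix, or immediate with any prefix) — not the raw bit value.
#103

off 0x00: read bb 67 as big → 0xbb67
  op=0xbb67>>10=0x2e ⇒ set (RI)
  rd@[9:7]=0x6 ⇒ l
  imm@[6:0]=0x67 ⇒ #103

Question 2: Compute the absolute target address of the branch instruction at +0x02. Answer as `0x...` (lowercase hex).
@+02  big-endian(87 fe) = 0x87fe
  op=0x87fe>>10=0x21 ⇒ bra (J)
  [9:0] imm=1022 (s10→-2) = #-2
  target = base 0xa2c8 + off 0x02 + 2 + imm -2 = 0xa2ca

0xa2ca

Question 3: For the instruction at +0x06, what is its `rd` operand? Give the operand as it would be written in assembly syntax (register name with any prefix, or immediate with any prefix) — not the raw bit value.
e

off 0x06: read fe 00 as big → 0xfe00
  opcode bits[15:10]=0x3f: load/RR
  [9:7] rd=4 = e
  [6:4] rs=0 = a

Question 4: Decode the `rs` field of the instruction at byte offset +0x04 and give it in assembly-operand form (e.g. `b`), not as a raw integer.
off 0x04: read dc d0 as big → 0xdcd0
  top 6b → 0x37 → eor [RR]
  rd: (w>>7)&0x7=0x1 → b
  rs: (w>>4)&0x7=0x5 → h

h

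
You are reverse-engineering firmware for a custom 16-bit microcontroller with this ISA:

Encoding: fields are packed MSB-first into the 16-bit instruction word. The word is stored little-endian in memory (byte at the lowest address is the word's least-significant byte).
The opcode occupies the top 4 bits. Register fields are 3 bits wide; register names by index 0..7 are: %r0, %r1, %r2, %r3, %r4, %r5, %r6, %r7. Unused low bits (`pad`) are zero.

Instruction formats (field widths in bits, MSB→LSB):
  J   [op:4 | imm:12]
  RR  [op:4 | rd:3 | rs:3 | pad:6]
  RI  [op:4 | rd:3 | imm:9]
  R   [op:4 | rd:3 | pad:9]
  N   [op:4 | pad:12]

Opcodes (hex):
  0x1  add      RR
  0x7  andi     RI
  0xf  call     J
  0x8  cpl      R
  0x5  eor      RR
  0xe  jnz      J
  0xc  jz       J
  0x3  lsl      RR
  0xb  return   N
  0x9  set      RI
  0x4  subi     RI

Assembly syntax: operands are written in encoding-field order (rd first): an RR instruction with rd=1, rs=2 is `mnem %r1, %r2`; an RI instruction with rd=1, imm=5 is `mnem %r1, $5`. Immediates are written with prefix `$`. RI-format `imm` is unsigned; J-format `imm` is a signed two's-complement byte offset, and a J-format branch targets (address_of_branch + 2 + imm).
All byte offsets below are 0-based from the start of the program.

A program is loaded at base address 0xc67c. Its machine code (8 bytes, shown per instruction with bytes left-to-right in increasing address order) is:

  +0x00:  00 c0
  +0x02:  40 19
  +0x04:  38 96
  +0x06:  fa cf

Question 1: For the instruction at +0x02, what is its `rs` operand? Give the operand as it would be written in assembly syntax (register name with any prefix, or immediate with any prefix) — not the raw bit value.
+0x02: 40 19 ⇒ word 0x1940 (little)
  top 4b → 0x1 → add [RR]
  [11:9] rd=4 = %r4
  [8:6] rs=5 = %r5

%r5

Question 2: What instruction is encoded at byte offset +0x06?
off 0x06: read fa cf as little → 0xcffa
  top 4b → 0xc → jz [J]
  [11:0] imm=4090 (s12→-6) = $-6

jz $-6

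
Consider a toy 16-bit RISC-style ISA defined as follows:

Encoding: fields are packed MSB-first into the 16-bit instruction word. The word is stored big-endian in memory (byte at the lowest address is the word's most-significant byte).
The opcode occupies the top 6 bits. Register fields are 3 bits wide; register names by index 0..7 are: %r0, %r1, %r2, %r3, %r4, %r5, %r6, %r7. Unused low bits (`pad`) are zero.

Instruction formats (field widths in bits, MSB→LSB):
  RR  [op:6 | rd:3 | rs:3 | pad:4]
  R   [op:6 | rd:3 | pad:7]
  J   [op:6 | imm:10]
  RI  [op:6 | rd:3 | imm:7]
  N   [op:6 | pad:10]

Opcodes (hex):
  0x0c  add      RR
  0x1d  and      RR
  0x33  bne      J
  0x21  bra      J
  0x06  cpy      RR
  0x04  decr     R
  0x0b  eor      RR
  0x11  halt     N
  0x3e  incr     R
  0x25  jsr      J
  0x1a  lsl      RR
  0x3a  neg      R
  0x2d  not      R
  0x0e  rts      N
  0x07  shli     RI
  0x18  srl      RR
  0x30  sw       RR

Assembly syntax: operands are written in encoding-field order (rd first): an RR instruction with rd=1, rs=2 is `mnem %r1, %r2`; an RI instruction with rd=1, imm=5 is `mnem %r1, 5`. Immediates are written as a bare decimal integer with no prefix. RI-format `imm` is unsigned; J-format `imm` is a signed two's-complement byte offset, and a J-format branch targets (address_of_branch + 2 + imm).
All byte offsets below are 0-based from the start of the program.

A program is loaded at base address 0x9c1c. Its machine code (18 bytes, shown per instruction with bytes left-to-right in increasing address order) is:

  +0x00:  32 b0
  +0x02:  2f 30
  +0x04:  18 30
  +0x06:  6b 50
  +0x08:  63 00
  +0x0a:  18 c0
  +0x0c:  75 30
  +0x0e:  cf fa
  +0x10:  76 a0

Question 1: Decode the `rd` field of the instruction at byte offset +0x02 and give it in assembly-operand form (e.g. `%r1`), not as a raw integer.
[02] 2f 30 → 0x2f30
  top 6b → 0xb → eor [RR]
  rd@[9:7]=0x6 ⇒ %r6
  rs@[6:4]=0x3 ⇒ %r3

%r6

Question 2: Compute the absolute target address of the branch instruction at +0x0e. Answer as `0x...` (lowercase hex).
@+0e  big-endian(cf fa) = 0xcffa
  op=0xcffa>>10=0x33 ⇒ bne (J)
  [9:0] imm=1018 (s10→-6) = -6
  target = base 0x9c1c + off 0x0e + 2 + imm -6 = 0x9c26

0x9c26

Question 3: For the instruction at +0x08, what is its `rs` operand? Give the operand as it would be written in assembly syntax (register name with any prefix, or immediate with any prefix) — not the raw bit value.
[08] 63 00 → 0x6300
  opcode bits[15:10]=0x18: srl/RR
  [9:7] rd=6 = %r6
  [6:4] rs=0 = %r0

%r0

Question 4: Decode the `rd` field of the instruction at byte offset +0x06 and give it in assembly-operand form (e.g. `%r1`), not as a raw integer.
%r6

+0x06: 6b 50 ⇒ word 0x6b50 (big)
  op=0x6b50>>10=0x1a ⇒ lsl (RR)
  rd@[9:7]=0x6 ⇒ %r6
  rs@[6:4]=0x5 ⇒ %r5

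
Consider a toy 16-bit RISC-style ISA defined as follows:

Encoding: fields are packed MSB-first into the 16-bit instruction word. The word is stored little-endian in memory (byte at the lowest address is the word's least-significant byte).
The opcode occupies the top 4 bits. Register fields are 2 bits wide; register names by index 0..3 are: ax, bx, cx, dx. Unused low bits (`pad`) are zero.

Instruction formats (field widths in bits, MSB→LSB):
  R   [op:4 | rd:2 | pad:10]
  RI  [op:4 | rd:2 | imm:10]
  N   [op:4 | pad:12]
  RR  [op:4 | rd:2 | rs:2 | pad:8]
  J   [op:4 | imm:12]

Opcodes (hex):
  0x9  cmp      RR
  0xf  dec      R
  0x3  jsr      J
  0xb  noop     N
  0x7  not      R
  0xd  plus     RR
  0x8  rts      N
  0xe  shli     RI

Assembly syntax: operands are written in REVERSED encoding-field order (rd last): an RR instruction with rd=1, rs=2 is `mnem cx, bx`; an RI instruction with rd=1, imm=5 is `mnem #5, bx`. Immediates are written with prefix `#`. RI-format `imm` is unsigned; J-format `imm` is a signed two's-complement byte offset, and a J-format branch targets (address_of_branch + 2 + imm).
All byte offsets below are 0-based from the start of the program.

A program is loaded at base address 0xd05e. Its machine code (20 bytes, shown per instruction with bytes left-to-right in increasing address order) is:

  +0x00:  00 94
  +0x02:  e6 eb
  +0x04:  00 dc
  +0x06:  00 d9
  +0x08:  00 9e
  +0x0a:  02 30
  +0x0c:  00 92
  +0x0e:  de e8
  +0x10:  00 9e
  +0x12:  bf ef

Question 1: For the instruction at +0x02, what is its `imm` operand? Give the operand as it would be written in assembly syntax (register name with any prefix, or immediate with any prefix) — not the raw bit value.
@+02  little-endian(e6 eb) = 0xebe6
  opcode bits[15:12]=0xe: shli/RI
  rd@[11:10]=0x2 ⇒ cx
  imm@[9:0]=0x3e6 ⇒ #998

#998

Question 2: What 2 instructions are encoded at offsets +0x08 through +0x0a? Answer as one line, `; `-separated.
cmp cx, dx; jsr #2

[08] 00 9e → 0x9e00
  op=0x9e00>>12=0x9 ⇒ cmp (RR)
  [11:10] rd=3 = dx
  [9:8] rs=2 = cx
[0a] 02 30 → 0x3002
  op=0x3002>>12=0x3 ⇒ jsr (J)
  [11:0] imm=2 = #2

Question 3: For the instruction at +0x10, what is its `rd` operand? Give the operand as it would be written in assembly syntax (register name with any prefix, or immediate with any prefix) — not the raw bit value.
dx

+0x10: 00 9e ⇒ word 0x9e00 (little)
  opcode bits[15:12]=0x9: cmp/RR
  rd@[11:10]=0x3 ⇒ dx
  rs@[9:8]=0x2 ⇒ cx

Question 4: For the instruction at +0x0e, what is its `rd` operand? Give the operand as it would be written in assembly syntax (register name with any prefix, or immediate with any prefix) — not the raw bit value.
cx

[0e] de e8 → 0xe8de
  opcode bits[15:12]=0xe: shli/RI
  rd@[11:10]=0x2 ⇒ cx
  imm@[9:0]=0xde ⇒ #222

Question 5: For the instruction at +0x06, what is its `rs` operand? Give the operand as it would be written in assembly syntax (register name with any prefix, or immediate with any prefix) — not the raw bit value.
off 0x06: read 00 d9 as little → 0xd900
  top 4b → 0xd → plus [RR]
  rd: (w>>10)&0x3=0x2 → cx
  rs: (w>>8)&0x3=0x1 → bx

bx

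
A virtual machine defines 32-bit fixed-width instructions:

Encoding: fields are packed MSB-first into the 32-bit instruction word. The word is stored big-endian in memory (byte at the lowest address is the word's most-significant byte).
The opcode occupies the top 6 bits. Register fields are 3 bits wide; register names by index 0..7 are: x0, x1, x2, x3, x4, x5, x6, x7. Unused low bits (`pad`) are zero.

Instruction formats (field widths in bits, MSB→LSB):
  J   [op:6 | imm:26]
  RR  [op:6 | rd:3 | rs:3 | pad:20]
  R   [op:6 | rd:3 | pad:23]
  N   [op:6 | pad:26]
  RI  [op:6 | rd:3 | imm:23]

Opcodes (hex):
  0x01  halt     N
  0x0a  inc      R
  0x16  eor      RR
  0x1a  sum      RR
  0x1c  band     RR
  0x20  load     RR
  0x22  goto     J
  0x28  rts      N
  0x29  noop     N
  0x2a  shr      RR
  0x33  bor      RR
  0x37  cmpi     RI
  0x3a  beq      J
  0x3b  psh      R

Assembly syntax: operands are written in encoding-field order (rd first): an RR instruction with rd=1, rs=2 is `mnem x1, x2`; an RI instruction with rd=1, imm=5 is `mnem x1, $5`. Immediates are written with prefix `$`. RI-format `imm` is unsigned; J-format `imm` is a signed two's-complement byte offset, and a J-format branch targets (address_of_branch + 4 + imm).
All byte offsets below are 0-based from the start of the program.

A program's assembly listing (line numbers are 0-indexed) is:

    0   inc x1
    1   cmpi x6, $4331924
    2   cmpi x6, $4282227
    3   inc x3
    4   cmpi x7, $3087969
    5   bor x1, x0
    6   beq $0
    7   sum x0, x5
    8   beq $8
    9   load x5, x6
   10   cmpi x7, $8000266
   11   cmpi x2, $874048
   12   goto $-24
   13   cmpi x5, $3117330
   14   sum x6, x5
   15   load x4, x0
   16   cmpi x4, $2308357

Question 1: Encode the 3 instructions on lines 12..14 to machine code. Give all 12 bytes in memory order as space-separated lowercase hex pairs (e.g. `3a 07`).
12. goto fields op=0x22:6|imm=-24:26 → word 8bffffe8h → 8b ff ff e8
13. cmpi fields op=0x37:6|rd=5:3|imm=3117330:23 → word deaf9112h → de af 91 12
14. sum fields op=0x1a:6|rd=6:3|rs=5:3|pad=0:20 → word 6b500000h → 6b 50 00 00

8b ff ff e8 de af 91 12 6b 50 00 00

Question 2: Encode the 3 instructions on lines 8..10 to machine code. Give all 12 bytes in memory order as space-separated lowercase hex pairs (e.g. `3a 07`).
e8 00 00 08 82 e0 00 00 df fa 13 0a

line 8 (beq): pack op=0x3a:6|imm=8:26 = 0xe8000008; big→ e8 00 00 08
line 9 (load): pack op=0x20:6|rd=5:3|rs=6:3|pad=0:20 = 0x82e00000; big→ 82 e0 00 00
line 10 (cmpi): pack op=0x37:6|rd=7:3|imm=8000266:23 = 0xdffa130a; big→ df fa 13 0a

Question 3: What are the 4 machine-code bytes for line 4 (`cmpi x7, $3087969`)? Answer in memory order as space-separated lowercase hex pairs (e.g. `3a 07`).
L4: cmpi op=0x37:6|rd=7:3|imm=3087969:23 ⇒ 0xdfaf1e61 ⇒ big df af 1e 61

df af 1e 61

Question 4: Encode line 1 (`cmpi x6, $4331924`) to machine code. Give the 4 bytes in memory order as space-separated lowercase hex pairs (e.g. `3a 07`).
df 42 19 94

L1: cmpi op=0x37:6|rd=6:3|imm=4331924:23 ⇒ 0xdf421994 ⇒ big df 42 19 94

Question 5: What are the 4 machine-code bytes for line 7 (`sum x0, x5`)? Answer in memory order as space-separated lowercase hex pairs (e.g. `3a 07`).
68 50 00 00

L7: sum op=0x1a:6|rd=0:3|rs=5:3|pad=0:20 ⇒ 0x68500000 ⇒ big 68 50 00 00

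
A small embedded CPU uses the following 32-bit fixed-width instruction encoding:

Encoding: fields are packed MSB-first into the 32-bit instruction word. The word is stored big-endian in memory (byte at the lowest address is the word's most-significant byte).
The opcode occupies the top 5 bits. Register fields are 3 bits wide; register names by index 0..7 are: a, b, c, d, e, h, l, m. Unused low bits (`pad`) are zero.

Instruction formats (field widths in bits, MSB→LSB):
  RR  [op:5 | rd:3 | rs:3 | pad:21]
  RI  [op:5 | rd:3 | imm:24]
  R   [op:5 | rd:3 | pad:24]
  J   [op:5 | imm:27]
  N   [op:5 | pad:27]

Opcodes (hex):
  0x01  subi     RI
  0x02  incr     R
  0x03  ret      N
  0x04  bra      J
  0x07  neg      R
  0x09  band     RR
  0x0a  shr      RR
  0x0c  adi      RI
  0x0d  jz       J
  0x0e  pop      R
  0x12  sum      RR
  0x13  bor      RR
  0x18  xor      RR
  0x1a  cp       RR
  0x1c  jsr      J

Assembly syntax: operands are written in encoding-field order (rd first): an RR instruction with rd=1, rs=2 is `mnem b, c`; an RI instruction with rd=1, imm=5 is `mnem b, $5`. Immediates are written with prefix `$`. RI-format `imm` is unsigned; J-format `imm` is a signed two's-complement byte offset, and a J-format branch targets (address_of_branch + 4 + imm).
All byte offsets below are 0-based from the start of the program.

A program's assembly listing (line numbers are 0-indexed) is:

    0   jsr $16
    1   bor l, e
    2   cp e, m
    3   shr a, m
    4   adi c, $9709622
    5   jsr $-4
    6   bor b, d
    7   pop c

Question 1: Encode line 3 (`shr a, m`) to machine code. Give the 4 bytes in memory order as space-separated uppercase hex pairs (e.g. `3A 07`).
line 3 (shr): pack op=0xa:5|rd=0:3|rs=7:3|pad=0:21 = 0x50e00000; big→ 50 e0 00 00

50 E0 00 00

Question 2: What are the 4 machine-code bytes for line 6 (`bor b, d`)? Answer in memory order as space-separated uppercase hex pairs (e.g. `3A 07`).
L6: bor op=0x13:5|rd=1:3|rs=3:3|pad=0:21 ⇒ 0x99600000 ⇒ big 99 60 00 00

99 60 00 00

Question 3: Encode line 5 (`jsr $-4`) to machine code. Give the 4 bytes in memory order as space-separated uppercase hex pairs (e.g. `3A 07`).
E7 FF FF FC

L5: jsr op=0x1c:5|imm=-4:27 ⇒ 0xe7fffffc ⇒ big e7 ff ff fc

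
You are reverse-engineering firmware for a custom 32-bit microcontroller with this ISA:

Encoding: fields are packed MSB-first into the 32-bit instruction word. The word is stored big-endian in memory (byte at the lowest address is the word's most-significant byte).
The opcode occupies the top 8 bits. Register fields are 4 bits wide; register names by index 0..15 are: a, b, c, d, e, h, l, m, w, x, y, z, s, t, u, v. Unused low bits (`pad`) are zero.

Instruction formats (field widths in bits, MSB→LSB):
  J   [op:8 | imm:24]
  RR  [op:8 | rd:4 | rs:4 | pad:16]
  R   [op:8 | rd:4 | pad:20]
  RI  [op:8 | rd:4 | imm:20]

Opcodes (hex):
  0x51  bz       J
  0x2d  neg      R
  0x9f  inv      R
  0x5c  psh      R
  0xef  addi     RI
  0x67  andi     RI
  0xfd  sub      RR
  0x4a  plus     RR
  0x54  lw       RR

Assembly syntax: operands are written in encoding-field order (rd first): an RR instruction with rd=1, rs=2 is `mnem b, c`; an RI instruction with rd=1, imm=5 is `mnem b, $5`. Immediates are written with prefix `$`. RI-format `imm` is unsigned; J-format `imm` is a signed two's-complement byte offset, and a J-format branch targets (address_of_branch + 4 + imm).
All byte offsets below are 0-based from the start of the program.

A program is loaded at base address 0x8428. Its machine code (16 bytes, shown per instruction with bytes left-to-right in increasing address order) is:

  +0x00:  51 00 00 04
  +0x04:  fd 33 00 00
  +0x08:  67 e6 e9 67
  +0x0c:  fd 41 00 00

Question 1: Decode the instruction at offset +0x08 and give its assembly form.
andi u, $452967

off 0x08: read 67 e6 e9 67 as big → 0x67e6e967
  op=0x67e6e967>>24=0x67 ⇒ andi (RI)
  rd@[23:20]=0xe ⇒ u
  imm@[19:0]=0x6e967 ⇒ $452967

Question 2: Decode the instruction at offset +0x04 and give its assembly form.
sub d, d

@+04  big-endian(fd 33 00 00) = 0xfd330000
  opcode bits[31:24]=0xfd: sub/RR
  rd: (w>>20)&0xf=0x3 → d
  rs: (w>>16)&0xf=0x3 → d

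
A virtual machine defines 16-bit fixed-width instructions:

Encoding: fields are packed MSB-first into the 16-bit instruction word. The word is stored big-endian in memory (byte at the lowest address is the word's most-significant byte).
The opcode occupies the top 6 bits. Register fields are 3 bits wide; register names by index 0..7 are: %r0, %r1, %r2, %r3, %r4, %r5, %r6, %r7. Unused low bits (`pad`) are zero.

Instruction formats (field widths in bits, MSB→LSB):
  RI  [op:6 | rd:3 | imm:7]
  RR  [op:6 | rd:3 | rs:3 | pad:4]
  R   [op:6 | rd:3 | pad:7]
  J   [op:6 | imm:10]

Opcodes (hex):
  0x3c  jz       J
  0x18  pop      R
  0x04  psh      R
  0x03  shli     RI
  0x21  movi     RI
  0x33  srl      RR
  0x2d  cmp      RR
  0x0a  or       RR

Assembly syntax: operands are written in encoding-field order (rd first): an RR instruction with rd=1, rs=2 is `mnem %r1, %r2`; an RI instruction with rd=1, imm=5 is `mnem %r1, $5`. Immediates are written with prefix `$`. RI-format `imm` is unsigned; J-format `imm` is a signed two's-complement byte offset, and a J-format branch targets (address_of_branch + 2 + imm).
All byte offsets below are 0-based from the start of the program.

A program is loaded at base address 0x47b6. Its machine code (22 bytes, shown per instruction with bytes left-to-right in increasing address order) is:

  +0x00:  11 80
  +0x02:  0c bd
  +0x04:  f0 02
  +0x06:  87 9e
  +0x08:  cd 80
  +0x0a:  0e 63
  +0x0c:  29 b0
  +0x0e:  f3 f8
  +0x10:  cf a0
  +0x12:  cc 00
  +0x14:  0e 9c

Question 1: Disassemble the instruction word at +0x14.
@+14  big-endian(0e 9c) = 0x0e9c
  opcode bits[15:10]=0x3: shli/RI
  rd@[9:7]=0x5 ⇒ %r5
  imm@[6:0]=0x1c ⇒ $28

shli %r5, $28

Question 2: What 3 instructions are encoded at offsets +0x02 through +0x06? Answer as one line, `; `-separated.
+0x02: 0c bd ⇒ word 0x0cbd (big)
  top 6b → 0x3 → shli [RI]
  rd@[9:7]=0x1 ⇒ %r1
  imm@[6:0]=0x3d ⇒ $61
+0x04: f0 02 ⇒ word 0xf002 (big)
  top 6b → 0x3c → jz [J]
  imm@[9:0]=0x2 ⇒ $2
+0x06: 87 9e ⇒ word 0x879e (big)
  top 6b → 0x21 → movi [RI]
  rd@[9:7]=0x7 ⇒ %r7
  imm@[6:0]=0x1e ⇒ $30

shli %r1, $61; jz $2; movi %r7, $30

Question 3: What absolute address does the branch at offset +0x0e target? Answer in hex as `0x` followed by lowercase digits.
0x47be

+0x0e: f3 f8 ⇒ word 0xf3f8 (big)
  op=0xf3f8>>10=0x3c ⇒ jz (J)
  imm: (w>>0)&0x3ff=0x3f8 (s10→-8) → $-8
  target = base 0x47b6 + off 0x0e + 2 + imm -8 = 0x47be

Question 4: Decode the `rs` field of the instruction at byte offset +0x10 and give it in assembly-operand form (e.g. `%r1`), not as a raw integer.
+0x10: cf a0 ⇒ word 0xcfa0 (big)
  top 6b → 0x33 → srl [RR]
  [9:7] rd=7 = %r7
  [6:4] rs=2 = %r2

%r2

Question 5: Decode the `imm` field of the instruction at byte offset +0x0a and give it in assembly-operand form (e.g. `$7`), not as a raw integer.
off 0x0a: read 0e 63 as big → 0x0e63
  opcode bits[15:10]=0x3: shli/RI
  [9:7] rd=4 = %r4
  [6:0] imm=99 = $99

$99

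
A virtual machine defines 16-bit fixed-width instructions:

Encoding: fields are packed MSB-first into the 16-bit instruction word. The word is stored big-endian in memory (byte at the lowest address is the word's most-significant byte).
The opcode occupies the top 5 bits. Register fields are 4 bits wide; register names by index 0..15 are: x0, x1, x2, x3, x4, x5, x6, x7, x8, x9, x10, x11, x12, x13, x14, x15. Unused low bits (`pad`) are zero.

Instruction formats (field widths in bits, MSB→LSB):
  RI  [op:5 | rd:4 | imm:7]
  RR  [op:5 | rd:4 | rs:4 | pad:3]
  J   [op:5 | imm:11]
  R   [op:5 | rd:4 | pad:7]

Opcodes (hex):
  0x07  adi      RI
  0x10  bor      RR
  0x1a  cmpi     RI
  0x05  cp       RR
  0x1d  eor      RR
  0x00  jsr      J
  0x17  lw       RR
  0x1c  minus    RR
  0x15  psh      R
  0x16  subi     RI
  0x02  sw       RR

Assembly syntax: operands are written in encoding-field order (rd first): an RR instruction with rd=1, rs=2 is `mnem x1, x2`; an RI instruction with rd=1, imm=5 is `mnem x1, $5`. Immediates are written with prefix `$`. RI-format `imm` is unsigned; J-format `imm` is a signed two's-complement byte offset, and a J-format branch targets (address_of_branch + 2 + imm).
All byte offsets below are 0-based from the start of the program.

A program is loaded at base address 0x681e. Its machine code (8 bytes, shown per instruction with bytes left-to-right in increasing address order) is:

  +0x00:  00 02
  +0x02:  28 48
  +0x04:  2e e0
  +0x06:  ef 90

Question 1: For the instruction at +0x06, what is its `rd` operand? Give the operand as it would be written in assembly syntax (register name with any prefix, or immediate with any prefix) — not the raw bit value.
x15

[06] ef 90 → 0xef90
  opcode bits[15:11]=0x1d: eor/RR
  rd: (w>>7)&0xf=0xf → x15
  rs: (w>>3)&0xf=0x2 → x2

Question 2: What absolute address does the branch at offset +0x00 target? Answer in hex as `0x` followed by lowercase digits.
0x6822

+0x00: 00 02 ⇒ word 0x0002 (big)
  op=0x0002>>11=0x0 ⇒ jsr (J)
  imm: (w>>0)&0x7ff=0x2 → $2
  target = base 0x681e + off 0x00 + 2 + imm 2 = 0x6822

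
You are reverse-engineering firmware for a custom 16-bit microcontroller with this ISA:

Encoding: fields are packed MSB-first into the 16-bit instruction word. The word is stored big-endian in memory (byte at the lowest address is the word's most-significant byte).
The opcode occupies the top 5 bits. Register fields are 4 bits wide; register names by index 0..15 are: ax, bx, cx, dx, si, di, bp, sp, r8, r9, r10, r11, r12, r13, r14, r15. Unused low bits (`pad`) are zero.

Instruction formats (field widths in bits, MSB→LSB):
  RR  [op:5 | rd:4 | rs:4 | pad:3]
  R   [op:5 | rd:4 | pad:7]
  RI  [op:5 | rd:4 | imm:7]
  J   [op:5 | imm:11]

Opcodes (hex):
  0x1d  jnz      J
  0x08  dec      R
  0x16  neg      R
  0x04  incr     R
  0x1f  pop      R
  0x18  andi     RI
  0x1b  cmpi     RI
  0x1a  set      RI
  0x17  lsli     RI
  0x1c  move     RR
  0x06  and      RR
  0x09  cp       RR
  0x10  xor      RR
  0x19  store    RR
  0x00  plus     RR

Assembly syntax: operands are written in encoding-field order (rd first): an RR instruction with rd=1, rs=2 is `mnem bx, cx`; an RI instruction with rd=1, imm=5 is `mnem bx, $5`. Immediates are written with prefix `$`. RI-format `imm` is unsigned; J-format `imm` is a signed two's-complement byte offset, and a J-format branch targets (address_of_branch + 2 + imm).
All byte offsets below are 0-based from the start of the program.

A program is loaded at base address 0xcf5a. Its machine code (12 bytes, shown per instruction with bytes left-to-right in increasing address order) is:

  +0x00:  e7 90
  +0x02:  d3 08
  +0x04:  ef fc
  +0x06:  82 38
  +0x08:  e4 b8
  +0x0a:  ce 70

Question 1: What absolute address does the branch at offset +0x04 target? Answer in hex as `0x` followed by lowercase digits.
@+04  big-endian(ef fc) = 0xeffc
  top 5b → 0x1d → jnz [J]
  [10:0] imm=2044 (s11→-4) = $-4
  target = base 0xcf5a + off 0x04 + 2 + imm -4 = 0xcf5c

0xcf5c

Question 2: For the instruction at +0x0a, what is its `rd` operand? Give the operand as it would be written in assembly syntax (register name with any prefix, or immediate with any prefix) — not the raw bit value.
r12

off 0x0a: read ce 70 as big → 0xce70
  opcode bits[15:11]=0x19: store/RR
  rd: (w>>7)&0xf=0xc → r12
  rs: (w>>3)&0xf=0xe → r14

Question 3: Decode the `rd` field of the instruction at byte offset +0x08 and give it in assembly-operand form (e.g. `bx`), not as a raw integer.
off 0x08: read e4 b8 as big → 0xe4b8
  top 5b → 0x1c → move [RR]
  rd@[10:7]=0x9 ⇒ r9
  rs@[6:3]=0x7 ⇒ sp

r9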